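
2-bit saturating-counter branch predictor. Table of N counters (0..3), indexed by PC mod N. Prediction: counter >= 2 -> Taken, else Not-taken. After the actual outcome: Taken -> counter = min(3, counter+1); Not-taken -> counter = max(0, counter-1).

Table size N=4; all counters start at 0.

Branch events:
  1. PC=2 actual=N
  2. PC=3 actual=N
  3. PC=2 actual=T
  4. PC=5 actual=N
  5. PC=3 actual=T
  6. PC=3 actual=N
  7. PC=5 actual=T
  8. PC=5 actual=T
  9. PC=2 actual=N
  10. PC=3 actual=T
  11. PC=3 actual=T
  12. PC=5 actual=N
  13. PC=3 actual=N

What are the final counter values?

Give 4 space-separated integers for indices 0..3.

Answer: 0 1 0 1

Derivation:
Ev 1: PC=2 idx=2 pred=N actual=N -> ctr[2]=0
Ev 2: PC=3 idx=3 pred=N actual=N -> ctr[3]=0
Ev 3: PC=2 idx=2 pred=N actual=T -> ctr[2]=1
Ev 4: PC=5 idx=1 pred=N actual=N -> ctr[1]=0
Ev 5: PC=3 idx=3 pred=N actual=T -> ctr[3]=1
Ev 6: PC=3 idx=3 pred=N actual=N -> ctr[3]=0
Ev 7: PC=5 idx=1 pred=N actual=T -> ctr[1]=1
Ev 8: PC=5 idx=1 pred=N actual=T -> ctr[1]=2
Ev 9: PC=2 idx=2 pred=N actual=N -> ctr[2]=0
Ev 10: PC=3 idx=3 pred=N actual=T -> ctr[3]=1
Ev 11: PC=3 idx=3 pred=N actual=T -> ctr[3]=2
Ev 12: PC=5 idx=1 pred=T actual=N -> ctr[1]=1
Ev 13: PC=3 idx=3 pred=T actual=N -> ctr[3]=1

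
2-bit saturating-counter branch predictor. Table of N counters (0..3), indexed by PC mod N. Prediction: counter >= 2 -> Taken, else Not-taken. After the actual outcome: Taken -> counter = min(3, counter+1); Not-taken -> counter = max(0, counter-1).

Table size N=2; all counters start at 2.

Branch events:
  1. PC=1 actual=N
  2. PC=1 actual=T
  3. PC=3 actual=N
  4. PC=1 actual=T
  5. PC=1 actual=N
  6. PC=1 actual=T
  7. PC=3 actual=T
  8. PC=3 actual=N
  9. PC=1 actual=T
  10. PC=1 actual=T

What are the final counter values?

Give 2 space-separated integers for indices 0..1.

Answer: 2 3

Derivation:
Ev 1: PC=1 idx=1 pred=T actual=N -> ctr[1]=1
Ev 2: PC=1 idx=1 pred=N actual=T -> ctr[1]=2
Ev 3: PC=3 idx=1 pred=T actual=N -> ctr[1]=1
Ev 4: PC=1 idx=1 pred=N actual=T -> ctr[1]=2
Ev 5: PC=1 idx=1 pred=T actual=N -> ctr[1]=1
Ev 6: PC=1 idx=1 pred=N actual=T -> ctr[1]=2
Ev 7: PC=3 idx=1 pred=T actual=T -> ctr[1]=3
Ev 8: PC=3 idx=1 pred=T actual=N -> ctr[1]=2
Ev 9: PC=1 idx=1 pred=T actual=T -> ctr[1]=3
Ev 10: PC=1 idx=1 pred=T actual=T -> ctr[1]=3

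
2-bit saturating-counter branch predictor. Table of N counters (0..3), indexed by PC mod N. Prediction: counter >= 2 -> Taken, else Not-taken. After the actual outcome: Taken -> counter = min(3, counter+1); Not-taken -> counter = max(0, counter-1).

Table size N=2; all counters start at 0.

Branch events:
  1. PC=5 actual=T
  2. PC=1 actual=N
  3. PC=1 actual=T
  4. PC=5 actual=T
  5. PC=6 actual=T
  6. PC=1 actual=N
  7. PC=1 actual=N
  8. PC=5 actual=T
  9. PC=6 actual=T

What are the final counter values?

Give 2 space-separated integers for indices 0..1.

Ev 1: PC=5 idx=1 pred=N actual=T -> ctr[1]=1
Ev 2: PC=1 idx=1 pred=N actual=N -> ctr[1]=0
Ev 3: PC=1 idx=1 pred=N actual=T -> ctr[1]=1
Ev 4: PC=5 idx=1 pred=N actual=T -> ctr[1]=2
Ev 5: PC=6 idx=0 pred=N actual=T -> ctr[0]=1
Ev 6: PC=1 idx=1 pred=T actual=N -> ctr[1]=1
Ev 7: PC=1 idx=1 pred=N actual=N -> ctr[1]=0
Ev 8: PC=5 idx=1 pred=N actual=T -> ctr[1]=1
Ev 9: PC=6 idx=0 pred=N actual=T -> ctr[0]=2

Answer: 2 1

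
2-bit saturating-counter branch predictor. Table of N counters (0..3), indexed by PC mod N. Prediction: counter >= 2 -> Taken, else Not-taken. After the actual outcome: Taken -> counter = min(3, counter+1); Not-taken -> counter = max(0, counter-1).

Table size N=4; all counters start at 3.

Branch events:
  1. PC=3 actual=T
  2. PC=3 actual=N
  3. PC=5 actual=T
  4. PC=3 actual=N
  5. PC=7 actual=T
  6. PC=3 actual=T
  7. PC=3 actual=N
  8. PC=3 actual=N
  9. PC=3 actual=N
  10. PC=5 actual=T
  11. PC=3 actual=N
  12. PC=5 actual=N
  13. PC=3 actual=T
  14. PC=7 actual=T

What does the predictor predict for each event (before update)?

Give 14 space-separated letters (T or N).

Answer: T T T T N T T T N T N T N N

Derivation:
Ev 1: PC=3 idx=3 pred=T actual=T -> ctr[3]=3
Ev 2: PC=3 idx=3 pred=T actual=N -> ctr[3]=2
Ev 3: PC=5 idx=1 pred=T actual=T -> ctr[1]=3
Ev 4: PC=3 idx=3 pred=T actual=N -> ctr[3]=1
Ev 5: PC=7 idx=3 pred=N actual=T -> ctr[3]=2
Ev 6: PC=3 idx=3 pred=T actual=T -> ctr[3]=3
Ev 7: PC=3 idx=3 pred=T actual=N -> ctr[3]=2
Ev 8: PC=3 idx=3 pred=T actual=N -> ctr[3]=1
Ev 9: PC=3 idx=3 pred=N actual=N -> ctr[3]=0
Ev 10: PC=5 idx=1 pred=T actual=T -> ctr[1]=3
Ev 11: PC=3 idx=3 pred=N actual=N -> ctr[3]=0
Ev 12: PC=5 idx=1 pred=T actual=N -> ctr[1]=2
Ev 13: PC=3 idx=3 pred=N actual=T -> ctr[3]=1
Ev 14: PC=7 idx=3 pred=N actual=T -> ctr[3]=2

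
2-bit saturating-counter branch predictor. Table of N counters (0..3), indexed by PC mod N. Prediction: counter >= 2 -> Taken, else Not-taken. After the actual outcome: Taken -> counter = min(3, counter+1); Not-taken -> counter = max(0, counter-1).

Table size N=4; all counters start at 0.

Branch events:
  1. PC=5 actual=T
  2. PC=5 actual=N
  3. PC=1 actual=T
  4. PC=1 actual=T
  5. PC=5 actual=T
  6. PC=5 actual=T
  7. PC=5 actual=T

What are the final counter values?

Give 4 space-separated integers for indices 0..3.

Answer: 0 3 0 0

Derivation:
Ev 1: PC=5 idx=1 pred=N actual=T -> ctr[1]=1
Ev 2: PC=5 idx=1 pred=N actual=N -> ctr[1]=0
Ev 3: PC=1 idx=1 pred=N actual=T -> ctr[1]=1
Ev 4: PC=1 idx=1 pred=N actual=T -> ctr[1]=2
Ev 5: PC=5 idx=1 pred=T actual=T -> ctr[1]=3
Ev 6: PC=5 idx=1 pred=T actual=T -> ctr[1]=3
Ev 7: PC=5 idx=1 pred=T actual=T -> ctr[1]=3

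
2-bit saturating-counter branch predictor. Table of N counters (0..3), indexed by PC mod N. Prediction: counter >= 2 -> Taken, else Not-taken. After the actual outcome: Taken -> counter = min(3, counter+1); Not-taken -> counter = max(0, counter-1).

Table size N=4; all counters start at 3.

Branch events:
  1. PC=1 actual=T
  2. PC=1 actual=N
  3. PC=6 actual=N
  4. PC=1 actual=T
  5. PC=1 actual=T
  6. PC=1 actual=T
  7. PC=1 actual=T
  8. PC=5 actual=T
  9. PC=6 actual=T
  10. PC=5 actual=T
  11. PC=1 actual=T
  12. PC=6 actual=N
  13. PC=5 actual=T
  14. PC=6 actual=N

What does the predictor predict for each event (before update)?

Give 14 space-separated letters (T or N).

Answer: T T T T T T T T T T T T T T

Derivation:
Ev 1: PC=1 idx=1 pred=T actual=T -> ctr[1]=3
Ev 2: PC=1 idx=1 pred=T actual=N -> ctr[1]=2
Ev 3: PC=6 idx=2 pred=T actual=N -> ctr[2]=2
Ev 4: PC=1 idx=1 pred=T actual=T -> ctr[1]=3
Ev 5: PC=1 idx=1 pred=T actual=T -> ctr[1]=3
Ev 6: PC=1 idx=1 pred=T actual=T -> ctr[1]=3
Ev 7: PC=1 idx=1 pred=T actual=T -> ctr[1]=3
Ev 8: PC=5 idx=1 pred=T actual=T -> ctr[1]=3
Ev 9: PC=6 idx=2 pred=T actual=T -> ctr[2]=3
Ev 10: PC=5 idx=1 pred=T actual=T -> ctr[1]=3
Ev 11: PC=1 idx=1 pred=T actual=T -> ctr[1]=3
Ev 12: PC=6 idx=2 pred=T actual=N -> ctr[2]=2
Ev 13: PC=5 idx=1 pred=T actual=T -> ctr[1]=3
Ev 14: PC=6 idx=2 pred=T actual=N -> ctr[2]=1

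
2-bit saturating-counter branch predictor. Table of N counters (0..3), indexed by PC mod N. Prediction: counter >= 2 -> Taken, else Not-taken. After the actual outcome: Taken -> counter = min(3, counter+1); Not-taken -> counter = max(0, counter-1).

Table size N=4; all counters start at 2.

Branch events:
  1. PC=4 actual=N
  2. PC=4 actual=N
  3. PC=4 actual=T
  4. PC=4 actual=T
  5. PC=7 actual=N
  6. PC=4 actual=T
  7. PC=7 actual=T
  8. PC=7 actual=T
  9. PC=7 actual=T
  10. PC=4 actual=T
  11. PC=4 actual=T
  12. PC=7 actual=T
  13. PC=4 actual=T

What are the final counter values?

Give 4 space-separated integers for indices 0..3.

Ev 1: PC=4 idx=0 pred=T actual=N -> ctr[0]=1
Ev 2: PC=4 idx=0 pred=N actual=N -> ctr[0]=0
Ev 3: PC=4 idx=0 pred=N actual=T -> ctr[0]=1
Ev 4: PC=4 idx=0 pred=N actual=T -> ctr[0]=2
Ev 5: PC=7 idx=3 pred=T actual=N -> ctr[3]=1
Ev 6: PC=4 idx=0 pred=T actual=T -> ctr[0]=3
Ev 7: PC=7 idx=3 pred=N actual=T -> ctr[3]=2
Ev 8: PC=7 idx=3 pred=T actual=T -> ctr[3]=3
Ev 9: PC=7 idx=3 pred=T actual=T -> ctr[3]=3
Ev 10: PC=4 idx=0 pred=T actual=T -> ctr[0]=3
Ev 11: PC=4 idx=0 pred=T actual=T -> ctr[0]=3
Ev 12: PC=7 idx=3 pred=T actual=T -> ctr[3]=3
Ev 13: PC=4 idx=0 pred=T actual=T -> ctr[0]=3

Answer: 3 2 2 3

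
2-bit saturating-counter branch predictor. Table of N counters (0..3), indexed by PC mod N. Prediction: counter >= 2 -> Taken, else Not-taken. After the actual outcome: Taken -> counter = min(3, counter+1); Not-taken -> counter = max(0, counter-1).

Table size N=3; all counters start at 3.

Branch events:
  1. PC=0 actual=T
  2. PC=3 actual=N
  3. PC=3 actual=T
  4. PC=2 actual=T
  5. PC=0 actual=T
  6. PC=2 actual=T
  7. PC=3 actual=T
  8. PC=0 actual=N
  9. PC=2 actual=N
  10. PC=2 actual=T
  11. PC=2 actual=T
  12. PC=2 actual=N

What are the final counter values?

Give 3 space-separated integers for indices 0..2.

Answer: 2 3 2

Derivation:
Ev 1: PC=0 idx=0 pred=T actual=T -> ctr[0]=3
Ev 2: PC=3 idx=0 pred=T actual=N -> ctr[0]=2
Ev 3: PC=3 idx=0 pred=T actual=T -> ctr[0]=3
Ev 4: PC=2 idx=2 pred=T actual=T -> ctr[2]=3
Ev 5: PC=0 idx=0 pred=T actual=T -> ctr[0]=3
Ev 6: PC=2 idx=2 pred=T actual=T -> ctr[2]=3
Ev 7: PC=3 idx=0 pred=T actual=T -> ctr[0]=3
Ev 8: PC=0 idx=0 pred=T actual=N -> ctr[0]=2
Ev 9: PC=2 idx=2 pred=T actual=N -> ctr[2]=2
Ev 10: PC=2 idx=2 pred=T actual=T -> ctr[2]=3
Ev 11: PC=2 idx=2 pred=T actual=T -> ctr[2]=3
Ev 12: PC=2 idx=2 pred=T actual=N -> ctr[2]=2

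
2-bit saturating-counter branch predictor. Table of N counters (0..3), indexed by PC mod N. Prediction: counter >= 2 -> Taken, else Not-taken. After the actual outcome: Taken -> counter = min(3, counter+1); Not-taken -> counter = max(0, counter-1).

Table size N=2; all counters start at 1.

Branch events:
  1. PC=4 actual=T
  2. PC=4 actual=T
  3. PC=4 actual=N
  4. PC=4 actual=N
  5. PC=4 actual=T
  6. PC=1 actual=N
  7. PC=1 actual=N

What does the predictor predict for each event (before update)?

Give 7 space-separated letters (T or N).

Answer: N T T T N N N

Derivation:
Ev 1: PC=4 idx=0 pred=N actual=T -> ctr[0]=2
Ev 2: PC=4 idx=0 pred=T actual=T -> ctr[0]=3
Ev 3: PC=4 idx=0 pred=T actual=N -> ctr[0]=2
Ev 4: PC=4 idx=0 pred=T actual=N -> ctr[0]=1
Ev 5: PC=4 idx=0 pred=N actual=T -> ctr[0]=2
Ev 6: PC=1 idx=1 pred=N actual=N -> ctr[1]=0
Ev 7: PC=1 idx=1 pred=N actual=N -> ctr[1]=0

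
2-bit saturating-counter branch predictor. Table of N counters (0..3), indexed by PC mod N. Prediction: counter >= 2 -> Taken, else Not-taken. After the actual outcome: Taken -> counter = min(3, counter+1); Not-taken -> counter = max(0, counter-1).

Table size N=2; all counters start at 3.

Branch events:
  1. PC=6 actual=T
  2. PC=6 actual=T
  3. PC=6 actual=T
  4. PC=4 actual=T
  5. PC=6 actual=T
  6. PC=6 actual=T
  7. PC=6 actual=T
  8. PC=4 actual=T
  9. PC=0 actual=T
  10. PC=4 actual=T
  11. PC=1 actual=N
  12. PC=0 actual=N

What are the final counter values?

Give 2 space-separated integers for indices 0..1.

Answer: 2 2

Derivation:
Ev 1: PC=6 idx=0 pred=T actual=T -> ctr[0]=3
Ev 2: PC=6 idx=0 pred=T actual=T -> ctr[0]=3
Ev 3: PC=6 idx=0 pred=T actual=T -> ctr[0]=3
Ev 4: PC=4 idx=0 pred=T actual=T -> ctr[0]=3
Ev 5: PC=6 idx=0 pred=T actual=T -> ctr[0]=3
Ev 6: PC=6 idx=0 pred=T actual=T -> ctr[0]=3
Ev 7: PC=6 idx=0 pred=T actual=T -> ctr[0]=3
Ev 8: PC=4 idx=0 pred=T actual=T -> ctr[0]=3
Ev 9: PC=0 idx=0 pred=T actual=T -> ctr[0]=3
Ev 10: PC=4 idx=0 pred=T actual=T -> ctr[0]=3
Ev 11: PC=1 idx=1 pred=T actual=N -> ctr[1]=2
Ev 12: PC=0 idx=0 pred=T actual=N -> ctr[0]=2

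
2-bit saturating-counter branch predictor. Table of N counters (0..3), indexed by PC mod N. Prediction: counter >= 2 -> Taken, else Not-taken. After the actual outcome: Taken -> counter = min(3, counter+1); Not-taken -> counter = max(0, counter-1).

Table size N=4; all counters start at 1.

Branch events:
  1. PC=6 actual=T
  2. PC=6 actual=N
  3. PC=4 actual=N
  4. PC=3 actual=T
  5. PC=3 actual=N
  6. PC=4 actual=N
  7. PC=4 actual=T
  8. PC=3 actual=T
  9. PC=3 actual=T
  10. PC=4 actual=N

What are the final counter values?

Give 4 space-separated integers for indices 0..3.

Answer: 0 1 1 3

Derivation:
Ev 1: PC=6 idx=2 pred=N actual=T -> ctr[2]=2
Ev 2: PC=6 idx=2 pred=T actual=N -> ctr[2]=1
Ev 3: PC=4 idx=0 pred=N actual=N -> ctr[0]=0
Ev 4: PC=3 idx=3 pred=N actual=T -> ctr[3]=2
Ev 5: PC=3 idx=3 pred=T actual=N -> ctr[3]=1
Ev 6: PC=4 idx=0 pred=N actual=N -> ctr[0]=0
Ev 7: PC=4 idx=0 pred=N actual=T -> ctr[0]=1
Ev 8: PC=3 idx=3 pred=N actual=T -> ctr[3]=2
Ev 9: PC=3 idx=3 pred=T actual=T -> ctr[3]=3
Ev 10: PC=4 idx=0 pred=N actual=N -> ctr[0]=0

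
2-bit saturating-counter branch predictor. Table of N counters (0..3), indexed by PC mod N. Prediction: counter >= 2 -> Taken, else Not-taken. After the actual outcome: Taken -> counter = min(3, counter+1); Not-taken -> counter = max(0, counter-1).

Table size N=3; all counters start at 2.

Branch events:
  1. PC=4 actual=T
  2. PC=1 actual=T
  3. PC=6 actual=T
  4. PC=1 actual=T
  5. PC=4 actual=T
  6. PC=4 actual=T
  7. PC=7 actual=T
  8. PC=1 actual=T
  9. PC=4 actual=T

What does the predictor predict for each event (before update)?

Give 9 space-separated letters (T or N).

Ev 1: PC=4 idx=1 pred=T actual=T -> ctr[1]=3
Ev 2: PC=1 idx=1 pred=T actual=T -> ctr[1]=3
Ev 3: PC=6 idx=0 pred=T actual=T -> ctr[0]=3
Ev 4: PC=1 idx=1 pred=T actual=T -> ctr[1]=3
Ev 5: PC=4 idx=1 pred=T actual=T -> ctr[1]=3
Ev 6: PC=4 idx=1 pred=T actual=T -> ctr[1]=3
Ev 7: PC=7 idx=1 pred=T actual=T -> ctr[1]=3
Ev 8: PC=1 idx=1 pred=T actual=T -> ctr[1]=3
Ev 9: PC=4 idx=1 pred=T actual=T -> ctr[1]=3

Answer: T T T T T T T T T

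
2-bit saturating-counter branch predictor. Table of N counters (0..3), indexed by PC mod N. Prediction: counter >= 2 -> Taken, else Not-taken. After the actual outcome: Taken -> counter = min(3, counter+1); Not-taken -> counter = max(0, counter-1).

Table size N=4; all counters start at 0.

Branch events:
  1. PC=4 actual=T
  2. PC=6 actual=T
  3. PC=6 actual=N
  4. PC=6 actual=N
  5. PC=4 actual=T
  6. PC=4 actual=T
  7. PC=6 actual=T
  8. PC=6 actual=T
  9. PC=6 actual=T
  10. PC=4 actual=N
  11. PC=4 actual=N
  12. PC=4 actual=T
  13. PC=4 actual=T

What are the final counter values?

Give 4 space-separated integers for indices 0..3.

Answer: 3 0 3 0

Derivation:
Ev 1: PC=4 idx=0 pred=N actual=T -> ctr[0]=1
Ev 2: PC=6 idx=2 pred=N actual=T -> ctr[2]=1
Ev 3: PC=6 idx=2 pred=N actual=N -> ctr[2]=0
Ev 4: PC=6 idx=2 pred=N actual=N -> ctr[2]=0
Ev 5: PC=4 idx=0 pred=N actual=T -> ctr[0]=2
Ev 6: PC=4 idx=0 pred=T actual=T -> ctr[0]=3
Ev 7: PC=6 idx=2 pred=N actual=T -> ctr[2]=1
Ev 8: PC=6 idx=2 pred=N actual=T -> ctr[2]=2
Ev 9: PC=6 idx=2 pred=T actual=T -> ctr[2]=3
Ev 10: PC=4 idx=0 pred=T actual=N -> ctr[0]=2
Ev 11: PC=4 idx=0 pred=T actual=N -> ctr[0]=1
Ev 12: PC=4 idx=0 pred=N actual=T -> ctr[0]=2
Ev 13: PC=4 idx=0 pred=T actual=T -> ctr[0]=3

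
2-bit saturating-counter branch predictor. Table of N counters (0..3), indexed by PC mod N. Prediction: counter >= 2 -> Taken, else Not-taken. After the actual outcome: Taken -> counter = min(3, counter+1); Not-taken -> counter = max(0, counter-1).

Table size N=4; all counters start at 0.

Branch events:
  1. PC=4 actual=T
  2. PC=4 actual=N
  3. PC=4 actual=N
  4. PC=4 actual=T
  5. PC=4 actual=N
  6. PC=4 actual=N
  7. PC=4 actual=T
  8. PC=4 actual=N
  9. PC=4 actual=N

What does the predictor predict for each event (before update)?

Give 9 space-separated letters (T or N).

Answer: N N N N N N N N N

Derivation:
Ev 1: PC=4 idx=0 pred=N actual=T -> ctr[0]=1
Ev 2: PC=4 idx=0 pred=N actual=N -> ctr[0]=0
Ev 3: PC=4 idx=0 pred=N actual=N -> ctr[0]=0
Ev 4: PC=4 idx=0 pred=N actual=T -> ctr[0]=1
Ev 5: PC=4 idx=0 pred=N actual=N -> ctr[0]=0
Ev 6: PC=4 idx=0 pred=N actual=N -> ctr[0]=0
Ev 7: PC=4 idx=0 pred=N actual=T -> ctr[0]=1
Ev 8: PC=4 idx=0 pred=N actual=N -> ctr[0]=0
Ev 9: PC=4 idx=0 pred=N actual=N -> ctr[0]=0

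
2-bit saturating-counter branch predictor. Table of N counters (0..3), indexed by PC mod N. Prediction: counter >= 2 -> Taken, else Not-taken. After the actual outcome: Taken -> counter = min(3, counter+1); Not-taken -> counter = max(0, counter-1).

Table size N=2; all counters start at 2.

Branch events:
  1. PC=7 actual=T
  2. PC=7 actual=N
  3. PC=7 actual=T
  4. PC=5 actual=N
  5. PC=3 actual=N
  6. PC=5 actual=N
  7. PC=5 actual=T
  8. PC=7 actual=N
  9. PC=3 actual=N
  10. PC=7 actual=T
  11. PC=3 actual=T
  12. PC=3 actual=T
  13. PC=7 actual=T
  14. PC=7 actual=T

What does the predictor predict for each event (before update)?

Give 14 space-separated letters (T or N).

Answer: T T T T T N N N N N N T T T

Derivation:
Ev 1: PC=7 idx=1 pred=T actual=T -> ctr[1]=3
Ev 2: PC=7 idx=1 pred=T actual=N -> ctr[1]=2
Ev 3: PC=7 idx=1 pred=T actual=T -> ctr[1]=3
Ev 4: PC=5 idx=1 pred=T actual=N -> ctr[1]=2
Ev 5: PC=3 idx=1 pred=T actual=N -> ctr[1]=1
Ev 6: PC=5 idx=1 pred=N actual=N -> ctr[1]=0
Ev 7: PC=5 idx=1 pred=N actual=T -> ctr[1]=1
Ev 8: PC=7 idx=1 pred=N actual=N -> ctr[1]=0
Ev 9: PC=3 idx=1 pred=N actual=N -> ctr[1]=0
Ev 10: PC=7 idx=1 pred=N actual=T -> ctr[1]=1
Ev 11: PC=3 idx=1 pred=N actual=T -> ctr[1]=2
Ev 12: PC=3 idx=1 pred=T actual=T -> ctr[1]=3
Ev 13: PC=7 idx=1 pred=T actual=T -> ctr[1]=3
Ev 14: PC=7 idx=1 pred=T actual=T -> ctr[1]=3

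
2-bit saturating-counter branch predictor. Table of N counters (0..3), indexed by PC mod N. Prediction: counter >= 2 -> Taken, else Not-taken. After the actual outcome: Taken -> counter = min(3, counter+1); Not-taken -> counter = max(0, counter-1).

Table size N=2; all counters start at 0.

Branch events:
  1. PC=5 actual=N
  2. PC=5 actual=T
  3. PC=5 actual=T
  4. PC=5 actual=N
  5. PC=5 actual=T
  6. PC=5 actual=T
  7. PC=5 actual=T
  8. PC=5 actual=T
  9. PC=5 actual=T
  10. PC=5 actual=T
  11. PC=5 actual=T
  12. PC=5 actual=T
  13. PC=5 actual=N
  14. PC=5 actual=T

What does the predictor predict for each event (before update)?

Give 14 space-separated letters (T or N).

Ev 1: PC=5 idx=1 pred=N actual=N -> ctr[1]=0
Ev 2: PC=5 idx=1 pred=N actual=T -> ctr[1]=1
Ev 3: PC=5 idx=1 pred=N actual=T -> ctr[1]=2
Ev 4: PC=5 idx=1 pred=T actual=N -> ctr[1]=1
Ev 5: PC=5 idx=1 pred=N actual=T -> ctr[1]=2
Ev 6: PC=5 idx=1 pred=T actual=T -> ctr[1]=3
Ev 7: PC=5 idx=1 pred=T actual=T -> ctr[1]=3
Ev 8: PC=5 idx=1 pred=T actual=T -> ctr[1]=3
Ev 9: PC=5 idx=1 pred=T actual=T -> ctr[1]=3
Ev 10: PC=5 idx=1 pred=T actual=T -> ctr[1]=3
Ev 11: PC=5 idx=1 pred=T actual=T -> ctr[1]=3
Ev 12: PC=5 idx=1 pred=T actual=T -> ctr[1]=3
Ev 13: PC=5 idx=1 pred=T actual=N -> ctr[1]=2
Ev 14: PC=5 idx=1 pred=T actual=T -> ctr[1]=3

Answer: N N N T N T T T T T T T T T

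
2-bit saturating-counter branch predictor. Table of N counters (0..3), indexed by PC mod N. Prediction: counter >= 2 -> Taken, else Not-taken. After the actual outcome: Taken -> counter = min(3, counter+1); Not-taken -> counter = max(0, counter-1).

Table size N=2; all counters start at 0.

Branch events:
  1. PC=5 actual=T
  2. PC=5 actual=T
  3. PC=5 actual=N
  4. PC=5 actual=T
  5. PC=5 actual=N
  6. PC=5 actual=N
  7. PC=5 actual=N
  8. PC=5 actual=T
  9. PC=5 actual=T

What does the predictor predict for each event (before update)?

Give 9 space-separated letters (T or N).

Answer: N N T N T N N N N

Derivation:
Ev 1: PC=5 idx=1 pred=N actual=T -> ctr[1]=1
Ev 2: PC=5 idx=1 pred=N actual=T -> ctr[1]=2
Ev 3: PC=5 idx=1 pred=T actual=N -> ctr[1]=1
Ev 4: PC=5 idx=1 pred=N actual=T -> ctr[1]=2
Ev 5: PC=5 idx=1 pred=T actual=N -> ctr[1]=1
Ev 6: PC=5 idx=1 pred=N actual=N -> ctr[1]=0
Ev 7: PC=5 idx=1 pred=N actual=N -> ctr[1]=0
Ev 8: PC=5 idx=1 pred=N actual=T -> ctr[1]=1
Ev 9: PC=5 idx=1 pred=N actual=T -> ctr[1]=2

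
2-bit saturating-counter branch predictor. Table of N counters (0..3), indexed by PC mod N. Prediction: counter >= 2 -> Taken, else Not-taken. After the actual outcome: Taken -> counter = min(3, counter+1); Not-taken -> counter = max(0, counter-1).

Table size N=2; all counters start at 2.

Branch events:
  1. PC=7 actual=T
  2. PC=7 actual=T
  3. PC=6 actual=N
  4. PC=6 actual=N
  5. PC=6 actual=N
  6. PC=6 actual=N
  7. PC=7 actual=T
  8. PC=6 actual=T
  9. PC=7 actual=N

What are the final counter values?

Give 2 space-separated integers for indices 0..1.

Answer: 1 2

Derivation:
Ev 1: PC=7 idx=1 pred=T actual=T -> ctr[1]=3
Ev 2: PC=7 idx=1 pred=T actual=T -> ctr[1]=3
Ev 3: PC=6 idx=0 pred=T actual=N -> ctr[0]=1
Ev 4: PC=6 idx=0 pred=N actual=N -> ctr[0]=0
Ev 5: PC=6 idx=0 pred=N actual=N -> ctr[0]=0
Ev 6: PC=6 idx=0 pred=N actual=N -> ctr[0]=0
Ev 7: PC=7 idx=1 pred=T actual=T -> ctr[1]=3
Ev 8: PC=6 idx=0 pred=N actual=T -> ctr[0]=1
Ev 9: PC=7 idx=1 pred=T actual=N -> ctr[1]=2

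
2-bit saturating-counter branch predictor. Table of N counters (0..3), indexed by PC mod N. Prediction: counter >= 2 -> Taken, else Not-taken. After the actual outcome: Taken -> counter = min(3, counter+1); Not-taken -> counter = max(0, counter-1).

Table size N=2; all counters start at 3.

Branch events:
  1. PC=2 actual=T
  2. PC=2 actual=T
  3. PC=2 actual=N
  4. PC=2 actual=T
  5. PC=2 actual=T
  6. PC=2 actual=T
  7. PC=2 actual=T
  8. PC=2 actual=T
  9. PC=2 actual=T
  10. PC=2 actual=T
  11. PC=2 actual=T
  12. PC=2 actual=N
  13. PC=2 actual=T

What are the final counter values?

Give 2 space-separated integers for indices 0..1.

Answer: 3 3

Derivation:
Ev 1: PC=2 idx=0 pred=T actual=T -> ctr[0]=3
Ev 2: PC=2 idx=0 pred=T actual=T -> ctr[0]=3
Ev 3: PC=2 idx=0 pred=T actual=N -> ctr[0]=2
Ev 4: PC=2 idx=0 pred=T actual=T -> ctr[0]=3
Ev 5: PC=2 idx=0 pred=T actual=T -> ctr[0]=3
Ev 6: PC=2 idx=0 pred=T actual=T -> ctr[0]=3
Ev 7: PC=2 idx=0 pred=T actual=T -> ctr[0]=3
Ev 8: PC=2 idx=0 pred=T actual=T -> ctr[0]=3
Ev 9: PC=2 idx=0 pred=T actual=T -> ctr[0]=3
Ev 10: PC=2 idx=0 pred=T actual=T -> ctr[0]=3
Ev 11: PC=2 idx=0 pred=T actual=T -> ctr[0]=3
Ev 12: PC=2 idx=0 pred=T actual=N -> ctr[0]=2
Ev 13: PC=2 idx=0 pred=T actual=T -> ctr[0]=3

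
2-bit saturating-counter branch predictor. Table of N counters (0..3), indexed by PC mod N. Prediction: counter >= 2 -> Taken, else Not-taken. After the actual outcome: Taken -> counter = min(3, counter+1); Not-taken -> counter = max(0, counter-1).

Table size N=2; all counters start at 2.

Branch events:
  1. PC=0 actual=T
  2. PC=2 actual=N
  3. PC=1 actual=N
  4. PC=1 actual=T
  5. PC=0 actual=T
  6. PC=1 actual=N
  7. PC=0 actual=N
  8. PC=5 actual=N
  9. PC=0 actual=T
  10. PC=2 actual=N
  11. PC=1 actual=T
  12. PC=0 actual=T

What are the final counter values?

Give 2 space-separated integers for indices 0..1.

Answer: 3 1

Derivation:
Ev 1: PC=0 idx=0 pred=T actual=T -> ctr[0]=3
Ev 2: PC=2 idx=0 pred=T actual=N -> ctr[0]=2
Ev 3: PC=1 idx=1 pred=T actual=N -> ctr[1]=1
Ev 4: PC=1 idx=1 pred=N actual=T -> ctr[1]=2
Ev 5: PC=0 idx=0 pred=T actual=T -> ctr[0]=3
Ev 6: PC=1 idx=1 pred=T actual=N -> ctr[1]=1
Ev 7: PC=0 idx=0 pred=T actual=N -> ctr[0]=2
Ev 8: PC=5 idx=1 pred=N actual=N -> ctr[1]=0
Ev 9: PC=0 idx=0 pred=T actual=T -> ctr[0]=3
Ev 10: PC=2 idx=0 pred=T actual=N -> ctr[0]=2
Ev 11: PC=1 idx=1 pred=N actual=T -> ctr[1]=1
Ev 12: PC=0 idx=0 pred=T actual=T -> ctr[0]=3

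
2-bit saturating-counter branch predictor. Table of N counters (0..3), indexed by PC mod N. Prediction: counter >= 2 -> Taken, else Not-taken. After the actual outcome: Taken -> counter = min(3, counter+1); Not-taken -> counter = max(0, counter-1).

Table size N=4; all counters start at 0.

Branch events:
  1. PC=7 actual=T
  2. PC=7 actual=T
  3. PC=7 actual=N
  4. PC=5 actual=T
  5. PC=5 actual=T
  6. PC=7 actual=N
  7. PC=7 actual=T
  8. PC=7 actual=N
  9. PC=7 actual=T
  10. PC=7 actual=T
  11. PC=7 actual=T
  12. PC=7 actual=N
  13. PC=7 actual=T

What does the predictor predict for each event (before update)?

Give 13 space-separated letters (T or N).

Answer: N N T N N N N N N N T T T

Derivation:
Ev 1: PC=7 idx=3 pred=N actual=T -> ctr[3]=1
Ev 2: PC=7 idx=3 pred=N actual=T -> ctr[3]=2
Ev 3: PC=7 idx=3 pred=T actual=N -> ctr[3]=1
Ev 4: PC=5 idx=1 pred=N actual=T -> ctr[1]=1
Ev 5: PC=5 idx=1 pred=N actual=T -> ctr[1]=2
Ev 6: PC=7 idx=3 pred=N actual=N -> ctr[3]=0
Ev 7: PC=7 idx=3 pred=N actual=T -> ctr[3]=1
Ev 8: PC=7 idx=3 pred=N actual=N -> ctr[3]=0
Ev 9: PC=7 idx=3 pred=N actual=T -> ctr[3]=1
Ev 10: PC=7 idx=3 pred=N actual=T -> ctr[3]=2
Ev 11: PC=7 idx=3 pred=T actual=T -> ctr[3]=3
Ev 12: PC=7 idx=3 pred=T actual=N -> ctr[3]=2
Ev 13: PC=7 idx=3 pred=T actual=T -> ctr[3]=3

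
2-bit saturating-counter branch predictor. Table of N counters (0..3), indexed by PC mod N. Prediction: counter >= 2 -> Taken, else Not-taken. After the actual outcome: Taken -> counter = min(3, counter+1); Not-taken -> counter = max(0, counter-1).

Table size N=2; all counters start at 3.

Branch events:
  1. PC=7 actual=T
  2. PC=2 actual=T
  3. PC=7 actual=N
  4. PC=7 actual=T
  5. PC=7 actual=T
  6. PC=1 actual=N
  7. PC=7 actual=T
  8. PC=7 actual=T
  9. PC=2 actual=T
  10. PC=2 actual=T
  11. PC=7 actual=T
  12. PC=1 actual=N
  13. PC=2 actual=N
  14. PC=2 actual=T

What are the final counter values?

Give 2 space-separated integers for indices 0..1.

Answer: 3 2

Derivation:
Ev 1: PC=7 idx=1 pred=T actual=T -> ctr[1]=3
Ev 2: PC=2 idx=0 pred=T actual=T -> ctr[0]=3
Ev 3: PC=7 idx=1 pred=T actual=N -> ctr[1]=2
Ev 4: PC=7 idx=1 pred=T actual=T -> ctr[1]=3
Ev 5: PC=7 idx=1 pred=T actual=T -> ctr[1]=3
Ev 6: PC=1 idx=1 pred=T actual=N -> ctr[1]=2
Ev 7: PC=7 idx=1 pred=T actual=T -> ctr[1]=3
Ev 8: PC=7 idx=1 pred=T actual=T -> ctr[1]=3
Ev 9: PC=2 idx=0 pred=T actual=T -> ctr[0]=3
Ev 10: PC=2 idx=0 pred=T actual=T -> ctr[0]=3
Ev 11: PC=7 idx=1 pred=T actual=T -> ctr[1]=3
Ev 12: PC=1 idx=1 pred=T actual=N -> ctr[1]=2
Ev 13: PC=2 idx=0 pred=T actual=N -> ctr[0]=2
Ev 14: PC=2 idx=0 pred=T actual=T -> ctr[0]=3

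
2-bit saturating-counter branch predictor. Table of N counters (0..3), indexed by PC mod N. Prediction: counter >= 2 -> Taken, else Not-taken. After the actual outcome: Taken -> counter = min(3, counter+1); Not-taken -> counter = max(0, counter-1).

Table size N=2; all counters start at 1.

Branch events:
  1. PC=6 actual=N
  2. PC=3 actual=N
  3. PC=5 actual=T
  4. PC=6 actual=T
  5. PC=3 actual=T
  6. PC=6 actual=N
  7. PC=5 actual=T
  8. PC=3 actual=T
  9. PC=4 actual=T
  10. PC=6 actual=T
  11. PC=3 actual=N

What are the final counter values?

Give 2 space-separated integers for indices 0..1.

Answer: 2 2

Derivation:
Ev 1: PC=6 idx=0 pred=N actual=N -> ctr[0]=0
Ev 2: PC=3 idx=1 pred=N actual=N -> ctr[1]=0
Ev 3: PC=5 idx=1 pred=N actual=T -> ctr[1]=1
Ev 4: PC=6 idx=0 pred=N actual=T -> ctr[0]=1
Ev 5: PC=3 idx=1 pred=N actual=T -> ctr[1]=2
Ev 6: PC=6 idx=0 pred=N actual=N -> ctr[0]=0
Ev 7: PC=5 idx=1 pred=T actual=T -> ctr[1]=3
Ev 8: PC=3 idx=1 pred=T actual=T -> ctr[1]=3
Ev 9: PC=4 idx=0 pred=N actual=T -> ctr[0]=1
Ev 10: PC=6 idx=0 pred=N actual=T -> ctr[0]=2
Ev 11: PC=3 idx=1 pred=T actual=N -> ctr[1]=2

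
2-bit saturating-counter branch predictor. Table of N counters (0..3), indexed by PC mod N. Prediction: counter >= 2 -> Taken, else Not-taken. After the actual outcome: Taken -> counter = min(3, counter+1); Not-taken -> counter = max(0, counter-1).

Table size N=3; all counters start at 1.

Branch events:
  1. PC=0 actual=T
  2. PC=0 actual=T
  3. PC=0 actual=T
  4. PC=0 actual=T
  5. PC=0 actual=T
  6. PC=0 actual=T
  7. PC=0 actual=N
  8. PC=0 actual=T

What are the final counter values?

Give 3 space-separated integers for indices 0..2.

Answer: 3 1 1

Derivation:
Ev 1: PC=0 idx=0 pred=N actual=T -> ctr[0]=2
Ev 2: PC=0 idx=0 pred=T actual=T -> ctr[0]=3
Ev 3: PC=0 idx=0 pred=T actual=T -> ctr[0]=3
Ev 4: PC=0 idx=0 pred=T actual=T -> ctr[0]=3
Ev 5: PC=0 idx=0 pred=T actual=T -> ctr[0]=3
Ev 6: PC=0 idx=0 pred=T actual=T -> ctr[0]=3
Ev 7: PC=0 idx=0 pred=T actual=N -> ctr[0]=2
Ev 8: PC=0 idx=0 pred=T actual=T -> ctr[0]=3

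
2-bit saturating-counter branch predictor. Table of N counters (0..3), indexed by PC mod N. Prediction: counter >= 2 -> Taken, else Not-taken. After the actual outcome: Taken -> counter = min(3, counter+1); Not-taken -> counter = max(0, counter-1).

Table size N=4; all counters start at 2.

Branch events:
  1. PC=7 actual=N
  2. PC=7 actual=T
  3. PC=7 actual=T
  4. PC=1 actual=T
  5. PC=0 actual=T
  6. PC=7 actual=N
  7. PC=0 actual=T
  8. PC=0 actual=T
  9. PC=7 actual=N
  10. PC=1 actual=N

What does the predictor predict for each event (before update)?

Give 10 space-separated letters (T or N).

Ev 1: PC=7 idx=3 pred=T actual=N -> ctr[3]=1
Ev 2: PC=7 idx=3 pred=N actual=T -> ctr[3]=2
Ev 3: PC=7 idx=3 pred=T actual=T -> ctr[3]=3
Ev 4: PC=1 idx=1 pred=T actual=T -> ctr[1]=3
Ev 5: PC=0 idx=0 pred=T actual=T -> ctr[0]=3
Ev 6: PC=7 idx=3 pred=T actual=N -> ctr[3]=2
Ev 7: PC=0 idx=0 pred=T actual=T -> ctr[0]=3
Ev 8: PC=0 idx=0 pred=T actual=T -> ctr[0]=3
Ev 9: PC=7 idx=3 pred=T actual=N -> ctr[3]=1
Ev 10: PC=1 idx=1 pred=T actual=N -> ctr[1]=2

Answer: T N T T T T T T T T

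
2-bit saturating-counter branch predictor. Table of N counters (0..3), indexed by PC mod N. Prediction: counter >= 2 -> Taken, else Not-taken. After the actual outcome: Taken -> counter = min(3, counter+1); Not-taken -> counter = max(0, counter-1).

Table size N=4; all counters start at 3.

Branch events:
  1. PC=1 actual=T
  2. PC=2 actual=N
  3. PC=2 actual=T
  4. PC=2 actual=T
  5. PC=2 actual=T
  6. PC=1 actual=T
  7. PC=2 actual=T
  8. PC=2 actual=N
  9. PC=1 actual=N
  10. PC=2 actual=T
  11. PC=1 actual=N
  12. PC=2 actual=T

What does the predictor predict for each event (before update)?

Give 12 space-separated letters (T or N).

Ev 1: PC=1 idx=1 pred=T actual=T -> ctr[1]=3
Ev 2: PC=2 idx=2 pred=T actual=N -> ctr[2]=2
Ev 3: PC=2 idx=2 pred=T actual=T -> ctr[2]=3
Ev 4: PC=2 idx=2 pred=T actual=T -> ctr[2]=3
Ev 5: PC=2 idx=2 pred=T actual=T -> ctr[2]=3
Ev 6: PC=1 idx=1 pred=T actual=T -> ctr[1]=3
Ev 7: PC=2 idx=2 pred=T actual=T -> ctr[2]=3
Ev 8: PC=2 idx=2 pred=T actual=N -> ctr[2]=2
Ev 9: PC=1 idx=1 pred=T actual=N -> ctr[1]=2
Ev 10: PC=2 idx=2 pred=T actual=T -> ctr[2]=3
Ev 11: PC=1 idx=1 pred=T actual=N -> ctr[1]=1
Ev 12: PC=2 idx=2 pred=T actual=T -> ctr[2]=3

Answer: T T T T T T T T T T T T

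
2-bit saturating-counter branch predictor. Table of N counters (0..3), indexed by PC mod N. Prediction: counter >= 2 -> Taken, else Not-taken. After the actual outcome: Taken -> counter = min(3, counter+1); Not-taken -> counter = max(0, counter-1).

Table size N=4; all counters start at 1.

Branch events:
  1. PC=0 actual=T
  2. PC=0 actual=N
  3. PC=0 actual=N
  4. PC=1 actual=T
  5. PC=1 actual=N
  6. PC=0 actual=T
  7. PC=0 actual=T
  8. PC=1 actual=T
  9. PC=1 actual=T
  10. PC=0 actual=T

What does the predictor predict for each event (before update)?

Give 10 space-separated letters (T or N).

Ev 1: PC=0 idx=0 pred=N actual=T -> ctr[0]=2
Ev 2: PC=0 idx=0 pred=T actual=N -> ctr[0]=1
Ev 3: PC=0 idx=0 pred=N actual=N -> ctr[0]=0
Ev 4: PC=1 idx=1 pred=N actual=T -> ctr[1]=2
Ev 5: PC=1 idx=1 pred=T actual=N -> ctr[1]=1
Ev 6: PC=0 idx=0 pred=N actual=T -> ctr[0]=1
Ev 7: PC=0 idx=0 pred=N actual=T -> ctr[0]=2
Ev 8: PC=1 idx=1 pred=N actual=T -> ctr[1]=2
Ev 9: PC=1 idx=1 pred=T actual=T -> ctr[1]=3
Ev 10: PC=0 idx=0 pred=T actual=T -> ctr[0]=3

Answer: N T N N T N N N T T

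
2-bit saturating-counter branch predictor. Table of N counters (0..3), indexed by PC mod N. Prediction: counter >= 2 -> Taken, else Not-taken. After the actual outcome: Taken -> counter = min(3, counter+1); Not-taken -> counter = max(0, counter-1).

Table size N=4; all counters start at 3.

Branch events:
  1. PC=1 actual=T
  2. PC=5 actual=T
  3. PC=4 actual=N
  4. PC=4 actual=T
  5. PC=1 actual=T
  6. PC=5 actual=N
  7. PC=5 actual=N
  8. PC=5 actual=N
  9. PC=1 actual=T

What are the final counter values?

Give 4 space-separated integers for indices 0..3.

Ev 1: PC=1 idx=1 pred=T actual=T -> ctr[1]=3
Ev 2: PC=5 idx=1 pred=T actual=T -> ctr[1]=3
Ev 3: PC=4 idx=0 pred=T actual=N -> ctr[0]=2
Ev 4: PC=4 idx=0 pred=T actual=T -> ctr[0]=3
Ev 5: PC=1 idx=1 pred=T actual=T -> ctr[1]=3
Ev 6: PC=5 idx=1 pred=T actual=N -> ctr[1]=2
Ev 7: PC=5 idx=1 pred=T actual=N -> ctr[1]=1
Ev 8: PC=5 idx=1 pred=N actual=N -> ctr[1]=0
Ev 9: PC=1 idx=1 pred=N actual=T -> ctr[1]=1

Answer: 3 1 3 3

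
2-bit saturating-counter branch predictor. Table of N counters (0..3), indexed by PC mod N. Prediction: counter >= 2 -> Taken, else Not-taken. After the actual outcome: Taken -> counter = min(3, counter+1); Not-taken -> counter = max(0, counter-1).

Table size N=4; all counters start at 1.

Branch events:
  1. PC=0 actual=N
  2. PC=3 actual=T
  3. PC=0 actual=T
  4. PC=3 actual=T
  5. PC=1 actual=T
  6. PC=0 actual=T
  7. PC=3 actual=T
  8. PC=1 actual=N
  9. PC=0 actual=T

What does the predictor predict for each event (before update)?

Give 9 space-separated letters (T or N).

Ev 1: PC=0 idx=0 pred=N actual=N -> ctr[0]=0
Ev 2: PC=3 idx=3 pred=N actual=T -> ctr[3]=2
Ev 3: PC=0 idx=0 pred=N actual=T -> ctr[0]=1
Ev 4: PC=3 idx=3 pred=T actual=T -> ctr[3]=3
Ev 5: PC=1 idx=1 pred=N actual=T -> ctr[1]=2
Ev 6: PC=0 idx=0 pred=N actual=T -> ctr[0]=2
Ev 7: PC=3 idx=3 pred=T actual=T -> ctr[3]=3
Ev 8: PC=1 idx=1 pred=T actual=N -> ctr[1]=1
Ev 9: PC=0 idx=0 pred=T actual=T -> ctr[0]=3

Answer: N N N T N N T T T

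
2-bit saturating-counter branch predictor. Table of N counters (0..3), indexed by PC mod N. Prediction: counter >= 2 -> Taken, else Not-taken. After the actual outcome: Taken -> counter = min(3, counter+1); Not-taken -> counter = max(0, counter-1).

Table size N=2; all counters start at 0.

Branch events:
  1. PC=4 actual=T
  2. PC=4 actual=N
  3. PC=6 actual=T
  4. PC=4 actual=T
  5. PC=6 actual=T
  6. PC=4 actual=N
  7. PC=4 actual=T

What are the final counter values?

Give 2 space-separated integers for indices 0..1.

Answer: 3 0

Derivation:
Ev 1: PC=4 idx=0 pred=N actual=T -> ctr[0]=1
Ev 2: PC=4 idx=0 pred=N actual=N -> ctr[0]=0
Ev 3: PC=6 idx=0 pred=N actual=T -> ctr[0]=1
Ev 4: PC=4 idx=0 pred=N actual=T -> ctr[0]=2
Ev 5: PC=6 idx=0 pred=T actual=T -> ctr[0]=3
Ev 6: PC=4 idx=0 pred=T actual=N -> ctr[0]=2
Ev 7: PC=4 idx=0 pred=T actual=T -> ctr[0]=3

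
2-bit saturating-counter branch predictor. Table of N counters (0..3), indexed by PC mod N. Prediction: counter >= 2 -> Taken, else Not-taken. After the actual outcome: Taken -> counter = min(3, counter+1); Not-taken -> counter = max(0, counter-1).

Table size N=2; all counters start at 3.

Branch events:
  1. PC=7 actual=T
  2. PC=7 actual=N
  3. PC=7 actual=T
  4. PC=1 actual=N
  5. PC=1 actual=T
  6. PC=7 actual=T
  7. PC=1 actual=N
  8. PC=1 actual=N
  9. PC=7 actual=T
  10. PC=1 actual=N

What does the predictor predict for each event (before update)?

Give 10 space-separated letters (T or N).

Answer: T T T T T T T T N T

Derivation:
Ev 1: PC=7 idx=1 pred=T actual=T -> ctr[1]=3
Ev 2: PC=7 idx=1 pred=T actual=N -> ctr[1]=2
Ev 3: PC=7 idx=1 pred=T actual=T -> ctr[1]=3
Ev 4: PC=1 idx=1 pred=T actual=N -> ctr[1]=2
Ev 5: PC=1 idx=1 pred=T actual=T -> ctr[1]=3
Ev 6: PC=7 idx=1 pred=T actual=T -> ctr[1]=3
Ev 7: PC=1 idx=1 pred=T actual=N -> ctr[1]=2
Ev 8: PC=1 idx=1 pred=T actual=N -> ctr[1]=1
Ev 9: PC=7 idx=1 pred=N actual=T -> ctr[1]=2
Ev 10: PC=1 idx=1 pred=T actual=N -> ctr[1]=1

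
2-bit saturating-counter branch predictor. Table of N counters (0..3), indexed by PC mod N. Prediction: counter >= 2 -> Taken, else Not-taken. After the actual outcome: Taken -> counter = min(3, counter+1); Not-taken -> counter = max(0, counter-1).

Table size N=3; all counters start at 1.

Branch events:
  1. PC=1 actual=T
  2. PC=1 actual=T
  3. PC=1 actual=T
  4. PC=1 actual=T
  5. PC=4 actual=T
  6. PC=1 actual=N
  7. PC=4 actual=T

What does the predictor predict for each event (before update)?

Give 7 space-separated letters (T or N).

Answer: N T T T T T T

Derivation:
Ev 1: PC=1 idx=1 pred=N actual=T -> ctr[1]=2
Ev 2: PC=1 idx=1 pred=T actual=T -> ctr[1]=3
Ev 3: PC=1 idx=1 pred=T actual=T -> ctr[1]=3
Ev 4: PC=1 idx=1 pred=T actual=T -> ctr[1]=3
Ev 5: PC=4 idx=1 pred=T actual=T -> ctr[1]=3
Ev 6: PC=1 idx=1 pred=T actual=N -> ctr[1]=2
Ev 7: PC=4 idx=1 pred=T actual=T -> ctr[1]=3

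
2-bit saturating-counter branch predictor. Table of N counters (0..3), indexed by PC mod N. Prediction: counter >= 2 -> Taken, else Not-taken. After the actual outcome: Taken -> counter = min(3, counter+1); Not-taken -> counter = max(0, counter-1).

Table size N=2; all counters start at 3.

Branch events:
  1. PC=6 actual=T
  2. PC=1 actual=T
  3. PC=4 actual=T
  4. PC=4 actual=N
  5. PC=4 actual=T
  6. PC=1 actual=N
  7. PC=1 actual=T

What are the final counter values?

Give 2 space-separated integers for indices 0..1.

Answer: 3 3

Derivation:
Ev 1: PC=6 idx=0 pred=T actual=T -> ctr[0]=3
Ev 2: PC=1 idx=1 pred=T actual=T -> ctr[1]=3
Ev 3: PC=4 idx=0 pred=T actual=T -> ctr[0]=3
Ev 4: PC=4 idx=0 pred=T actual=N -> ctr[0]=2
Ev 5: PC=4 idx=0 pred=T actual=T -> ctr[0]=3
Ev 6: PC=1 idx=1 pred=T actual=N -> ctr[1]=2
Ev 7: PC=1 idx=1 pred=T actual=T -> ctr[1]=3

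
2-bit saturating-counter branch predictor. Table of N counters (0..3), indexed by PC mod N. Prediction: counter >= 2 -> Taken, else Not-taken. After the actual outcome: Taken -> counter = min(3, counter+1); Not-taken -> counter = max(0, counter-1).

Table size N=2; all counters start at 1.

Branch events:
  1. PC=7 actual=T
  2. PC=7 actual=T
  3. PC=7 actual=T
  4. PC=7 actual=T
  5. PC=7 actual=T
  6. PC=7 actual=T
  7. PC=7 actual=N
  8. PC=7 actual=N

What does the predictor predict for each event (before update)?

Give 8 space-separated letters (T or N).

Ev 1: PC=7 idx=1 pred=N actual=T -> ctr[1]=2
Ev 2: PC=7 idx=1 pred=T actual=T -> ctr[1]=3
Ev 3: PC=7 idx=1 pred=T actual=T -> ctr[1]=3
Ev 4: PC=7 idx=1 pred=T actual=T -> ctr[1]=3
Ev 5: PC=7 idx=1 pred=T actual=T -> ctr[1]=3
Ev 6: PC=7 idx=1 pred=T actual=T -> ctr[1]=3
Ev 7: PC=7 idx=1 pred=T actual=N -> ctr[1]=2
Ev 8: PC=7 idx=1 pred=T actual=N -> ctr[1]=1

Answer: N T T T T T T T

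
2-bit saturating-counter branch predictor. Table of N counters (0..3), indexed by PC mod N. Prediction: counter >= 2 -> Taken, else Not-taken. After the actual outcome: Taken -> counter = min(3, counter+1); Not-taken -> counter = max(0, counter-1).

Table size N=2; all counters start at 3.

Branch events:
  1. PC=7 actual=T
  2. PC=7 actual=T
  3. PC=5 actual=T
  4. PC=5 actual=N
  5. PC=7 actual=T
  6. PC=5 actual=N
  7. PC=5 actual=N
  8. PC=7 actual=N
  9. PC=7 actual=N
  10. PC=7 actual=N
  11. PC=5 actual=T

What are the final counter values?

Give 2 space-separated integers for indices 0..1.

Answer: 3 1

Derivation:
Ev 1: PC=7 idx=1 pred=T actual=T -> ctr[1]=3
Ev 2: PC=7 idx=1 pred=T actual=T -> ctr[1]=3
Ev 3: PC=5 idx=1 pred=T actual=T -> ctr[1]=3
Ev 4: PC=5 idx=1 pred=T actual=N -> ctr[1]=2
Ev 5: PC=7 idx=1 pred=T actual=T -> ctr[1]=3
Ev 6: PC=5 idx=1 pred=T actual=N -> ctr[1]=2
Ev 7: PC=5 idx=1 pred=T actual=N -> ctr[1]=1
Ev 8: PC=7 idx=1 pred=N actual=N -> ctr[1]=0
Ev 9: PC=7 idx=1 pred=N actual=N -> ctr[1]=0
Ev 10: PC=7 idx=1 pred=N actual=N -> ctr[1]=0
Ev 11: PC=5 idx=1 pred=N actual=T -> ctr[1]=1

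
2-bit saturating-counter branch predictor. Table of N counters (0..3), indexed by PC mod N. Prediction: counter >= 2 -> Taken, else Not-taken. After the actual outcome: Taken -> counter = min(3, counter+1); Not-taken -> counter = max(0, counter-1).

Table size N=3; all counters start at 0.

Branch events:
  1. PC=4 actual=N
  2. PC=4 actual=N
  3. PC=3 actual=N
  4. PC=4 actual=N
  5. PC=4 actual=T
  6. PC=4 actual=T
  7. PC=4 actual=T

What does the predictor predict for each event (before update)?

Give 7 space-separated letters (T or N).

Answer: N N N N N N T

Derivation:
Ev 1: PC=4 idx=1 pred=N actual=N -> ctr[1]=0
Ev 2: PC=4 idx=1 pred=N actual=N -> ctr[1]=0
Ev 3: PC=3 idx=0 pred=N actual=N -> ctr[0]=0
Ev 4: PC=4 idx=1 pred=N actual=N -> ctr[1]=0
Ev 5: PC=4 idx=1 pred=N actual=T -> ctr[1]=1
Ev 6: PC=4 idx=1 pred=N actual=T -> ctr[1]=2
Ev 7: PC=4 idx=1 pred=T actual=T -> ctr[1]=3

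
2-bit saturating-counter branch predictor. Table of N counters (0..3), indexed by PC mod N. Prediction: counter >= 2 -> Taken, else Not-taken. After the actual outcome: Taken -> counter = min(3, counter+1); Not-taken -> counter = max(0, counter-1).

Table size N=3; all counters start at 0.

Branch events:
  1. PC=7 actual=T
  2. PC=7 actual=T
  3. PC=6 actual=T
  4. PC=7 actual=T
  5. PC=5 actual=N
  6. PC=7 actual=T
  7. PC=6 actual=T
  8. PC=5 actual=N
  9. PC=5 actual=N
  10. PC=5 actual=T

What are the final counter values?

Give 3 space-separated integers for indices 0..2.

Answer: 2 3 1

Derivation:
Ev 1: PC=7 idx=1 pred=N actual=T -> ctr[1]=1
Ev 2: PC=7 idx=1 pred=N actual=T -> ctr[1]=2
Ev 3: PC=6 idx=0 pred=N actual=T -> ctr[0]=1
Ev 4: PC=7 idx=1 pred=T actual=T -> ctr[1]=3
Ev 5: PC=5 idx=2 pred=N actual=N -> ctr[2]=0
Ev 6: PC=7 idx=1 pred=T actual=T -> ctr[1]=3
Ev 7: PC=6 idx=0 pred=N actual=T -> ctr[0]=2
Ev 8: PC=5 idx=2 pred=N actual=N -> ctr[2]=0
Ev 9: PC=5 idx=2 pred=N actual=N -> ctr[2]=0
Ev 10: PC=5 idx=2 pred=N actual=T -> ctr[2]=1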